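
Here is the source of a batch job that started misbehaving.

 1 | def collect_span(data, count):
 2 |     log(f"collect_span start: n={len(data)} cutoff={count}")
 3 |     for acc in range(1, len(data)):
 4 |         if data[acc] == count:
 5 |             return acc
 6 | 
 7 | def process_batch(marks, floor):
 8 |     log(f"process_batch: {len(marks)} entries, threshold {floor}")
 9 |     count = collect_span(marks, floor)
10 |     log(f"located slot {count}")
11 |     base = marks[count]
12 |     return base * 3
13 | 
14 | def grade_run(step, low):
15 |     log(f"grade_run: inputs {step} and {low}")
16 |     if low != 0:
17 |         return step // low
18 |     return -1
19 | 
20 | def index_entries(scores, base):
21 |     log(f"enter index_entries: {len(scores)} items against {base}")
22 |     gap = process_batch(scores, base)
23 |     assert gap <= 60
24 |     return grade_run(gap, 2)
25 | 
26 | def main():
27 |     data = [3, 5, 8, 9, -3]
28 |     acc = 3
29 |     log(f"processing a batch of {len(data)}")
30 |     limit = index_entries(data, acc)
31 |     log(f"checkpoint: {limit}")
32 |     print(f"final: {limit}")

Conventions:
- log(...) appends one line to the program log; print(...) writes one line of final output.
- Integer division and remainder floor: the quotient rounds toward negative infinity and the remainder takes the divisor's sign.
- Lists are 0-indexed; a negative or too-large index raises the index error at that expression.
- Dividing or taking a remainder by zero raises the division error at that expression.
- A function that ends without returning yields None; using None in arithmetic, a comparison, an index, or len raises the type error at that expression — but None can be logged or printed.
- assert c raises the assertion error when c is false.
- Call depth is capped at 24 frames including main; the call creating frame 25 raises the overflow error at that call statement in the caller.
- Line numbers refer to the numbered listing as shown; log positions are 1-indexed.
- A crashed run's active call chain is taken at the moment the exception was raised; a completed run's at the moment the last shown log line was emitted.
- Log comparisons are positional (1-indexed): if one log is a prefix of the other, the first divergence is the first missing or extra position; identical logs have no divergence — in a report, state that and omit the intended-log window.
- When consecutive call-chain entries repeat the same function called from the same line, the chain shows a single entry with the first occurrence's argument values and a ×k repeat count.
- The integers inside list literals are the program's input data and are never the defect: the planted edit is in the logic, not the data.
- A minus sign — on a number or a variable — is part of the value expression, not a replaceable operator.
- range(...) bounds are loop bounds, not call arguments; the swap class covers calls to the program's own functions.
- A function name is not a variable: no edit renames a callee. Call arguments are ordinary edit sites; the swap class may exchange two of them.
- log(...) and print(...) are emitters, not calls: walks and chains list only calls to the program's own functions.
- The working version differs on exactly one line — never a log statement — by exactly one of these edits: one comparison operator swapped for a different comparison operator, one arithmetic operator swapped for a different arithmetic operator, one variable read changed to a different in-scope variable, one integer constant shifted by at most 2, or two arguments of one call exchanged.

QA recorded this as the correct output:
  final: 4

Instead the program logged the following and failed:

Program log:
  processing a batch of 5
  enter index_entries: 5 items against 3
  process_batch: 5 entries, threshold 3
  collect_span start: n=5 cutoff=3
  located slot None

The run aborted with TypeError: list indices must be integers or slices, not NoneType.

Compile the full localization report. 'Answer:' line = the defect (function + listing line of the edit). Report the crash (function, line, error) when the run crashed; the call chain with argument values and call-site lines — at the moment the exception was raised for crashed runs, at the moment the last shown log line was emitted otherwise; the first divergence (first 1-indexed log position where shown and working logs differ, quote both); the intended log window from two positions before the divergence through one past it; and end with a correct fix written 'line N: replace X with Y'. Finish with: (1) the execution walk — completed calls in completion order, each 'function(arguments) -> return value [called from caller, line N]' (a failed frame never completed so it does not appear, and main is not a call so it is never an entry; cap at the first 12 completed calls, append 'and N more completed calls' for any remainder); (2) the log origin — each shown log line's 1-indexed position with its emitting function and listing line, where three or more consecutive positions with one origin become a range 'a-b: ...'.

Answer: the defect is in collect_span at line 3.
The tell: At log position 5 the runs split — shown 'located slot None', but the working version logs 'located slot 0'.
Crash: process_batch, line 11, TypeError.
Call chain: main -> index_entries([3, 5, 8, 9, -3], 3) (called at line 30) -> process_batch([3, 5, 8, 9, -3], 3) (called at line 22).
First divergence: position 5 — shown 'located slot None', intended 'located slot 0'.
Intended log window:
  3: process_batch: 5 entries, threshold 3
  4: collect_span start: n=5 cutoff=3
  5: located slot 0
  6: grade_run: inputs 9 and 2
Execution walk:
  collect_span([3, 5, 8, 9, -3], 3) -> None  [called from process_batch, line 9]
Origin of each log line:
  1: emitted by main (line 29)
  2: emitted by index_entries (line 21)
  3: emitted by process_batch (line 8)
  4: emitted by collect_span (line 2)
  5: emitted by process_batch (line 10)
A correct fix: line 3: replace `1` with `0`.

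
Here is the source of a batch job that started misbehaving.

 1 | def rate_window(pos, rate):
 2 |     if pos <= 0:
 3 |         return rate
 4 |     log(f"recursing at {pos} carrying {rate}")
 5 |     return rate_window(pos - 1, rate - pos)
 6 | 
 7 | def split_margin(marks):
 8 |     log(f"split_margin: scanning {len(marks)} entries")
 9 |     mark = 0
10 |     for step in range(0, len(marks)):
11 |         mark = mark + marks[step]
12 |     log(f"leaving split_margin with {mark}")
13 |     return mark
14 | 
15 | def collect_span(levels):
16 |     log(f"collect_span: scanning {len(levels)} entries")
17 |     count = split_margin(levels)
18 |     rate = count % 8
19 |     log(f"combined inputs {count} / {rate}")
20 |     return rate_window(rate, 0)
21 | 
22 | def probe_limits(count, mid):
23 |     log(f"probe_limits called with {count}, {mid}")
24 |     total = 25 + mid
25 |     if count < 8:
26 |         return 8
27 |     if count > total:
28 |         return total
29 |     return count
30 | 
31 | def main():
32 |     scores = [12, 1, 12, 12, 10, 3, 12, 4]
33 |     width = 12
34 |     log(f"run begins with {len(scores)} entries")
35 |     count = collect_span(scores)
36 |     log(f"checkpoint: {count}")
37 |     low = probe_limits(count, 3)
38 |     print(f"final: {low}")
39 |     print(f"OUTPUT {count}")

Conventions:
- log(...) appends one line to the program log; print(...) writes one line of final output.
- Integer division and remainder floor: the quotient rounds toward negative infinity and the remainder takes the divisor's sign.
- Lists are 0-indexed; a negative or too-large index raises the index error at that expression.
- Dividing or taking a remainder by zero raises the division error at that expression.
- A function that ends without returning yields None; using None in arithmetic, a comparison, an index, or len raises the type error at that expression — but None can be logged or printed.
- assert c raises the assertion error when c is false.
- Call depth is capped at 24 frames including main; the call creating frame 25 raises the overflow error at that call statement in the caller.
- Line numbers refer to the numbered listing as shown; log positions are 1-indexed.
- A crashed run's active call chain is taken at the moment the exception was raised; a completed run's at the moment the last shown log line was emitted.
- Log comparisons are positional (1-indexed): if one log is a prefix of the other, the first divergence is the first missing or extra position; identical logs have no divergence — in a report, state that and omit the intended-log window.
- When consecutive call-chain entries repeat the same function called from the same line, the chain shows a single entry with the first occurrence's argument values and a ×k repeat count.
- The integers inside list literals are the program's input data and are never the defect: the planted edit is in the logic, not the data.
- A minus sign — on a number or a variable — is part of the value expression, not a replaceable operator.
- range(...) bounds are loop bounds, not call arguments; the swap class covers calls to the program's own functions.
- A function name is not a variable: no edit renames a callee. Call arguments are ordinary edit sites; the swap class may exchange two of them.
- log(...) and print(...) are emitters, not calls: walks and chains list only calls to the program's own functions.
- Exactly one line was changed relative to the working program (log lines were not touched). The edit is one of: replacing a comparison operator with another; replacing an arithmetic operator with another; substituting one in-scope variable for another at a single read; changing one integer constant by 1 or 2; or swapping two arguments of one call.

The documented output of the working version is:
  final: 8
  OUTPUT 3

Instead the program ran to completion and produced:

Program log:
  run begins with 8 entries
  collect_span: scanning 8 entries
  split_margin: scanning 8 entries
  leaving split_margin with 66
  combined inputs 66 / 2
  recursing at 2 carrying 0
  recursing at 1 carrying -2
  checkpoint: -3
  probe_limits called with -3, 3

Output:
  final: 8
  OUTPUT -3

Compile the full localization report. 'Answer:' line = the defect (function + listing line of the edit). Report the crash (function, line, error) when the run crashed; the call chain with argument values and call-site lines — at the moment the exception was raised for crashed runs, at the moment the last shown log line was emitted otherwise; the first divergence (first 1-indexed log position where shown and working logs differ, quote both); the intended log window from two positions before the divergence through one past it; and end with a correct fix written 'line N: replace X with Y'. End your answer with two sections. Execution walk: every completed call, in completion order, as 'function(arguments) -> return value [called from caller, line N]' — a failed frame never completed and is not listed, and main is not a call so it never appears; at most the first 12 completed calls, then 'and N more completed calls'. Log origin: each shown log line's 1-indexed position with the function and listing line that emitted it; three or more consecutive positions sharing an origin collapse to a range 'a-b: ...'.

Answer: the defect is in rate_window at line 5.
The tell: Position 7 is the first bad log line: 'recursing at 1 carrying -2' should read 'recursing at 1 carrying 2'.
Call chain: main -> probe_limits(-3, 3) (called at line 37).
First divergence: position 7; shown 'recursing at 1 carrying -2' vs intended 'recursing at 1 carrying 2'.
Intended log window:
  5: combined inputs 66 / 2
  6: recursing at 2 carrying 0
  7: recursing at 1 carrying 2
  8: checkpoint: 3
Execution walk:
  split_margin([12, 1, 12, 12, 10, 3, 12, 4]) -> 66  [called from collect_span, line 17]
  rate_window(0, -3) -> -3  [called from rate_window, line 5]
  rate_window(1, -2) -> -3  [called from rate_window, line 5]
  rate_window(2, 0) -> -3  [called from collect_span, line 20]
  collect_span([12, 1, 12, 12, 10, 3, 12, 4]) -> -3  [called from main, line 35]
  probe_limits(-3, 3) -> 8  [called from main, line 37]
Log origins:
  1: emitted by main (line 34)
  2: emitted by collect_span (line 16)
  3: emitted by split_margin (line 8)
  4: emitted by split_margin (line 12)
  5: emitted by collect_span (line 19)
  6: emitted by rate_window (line 4)
  7: emitted by rate_window (line 4)
  8: emitted by main (line 36)
  9: emitted by probe_limits (line 23)
A correct fix: line 5: replace `rate - pos` with `rate + pos`.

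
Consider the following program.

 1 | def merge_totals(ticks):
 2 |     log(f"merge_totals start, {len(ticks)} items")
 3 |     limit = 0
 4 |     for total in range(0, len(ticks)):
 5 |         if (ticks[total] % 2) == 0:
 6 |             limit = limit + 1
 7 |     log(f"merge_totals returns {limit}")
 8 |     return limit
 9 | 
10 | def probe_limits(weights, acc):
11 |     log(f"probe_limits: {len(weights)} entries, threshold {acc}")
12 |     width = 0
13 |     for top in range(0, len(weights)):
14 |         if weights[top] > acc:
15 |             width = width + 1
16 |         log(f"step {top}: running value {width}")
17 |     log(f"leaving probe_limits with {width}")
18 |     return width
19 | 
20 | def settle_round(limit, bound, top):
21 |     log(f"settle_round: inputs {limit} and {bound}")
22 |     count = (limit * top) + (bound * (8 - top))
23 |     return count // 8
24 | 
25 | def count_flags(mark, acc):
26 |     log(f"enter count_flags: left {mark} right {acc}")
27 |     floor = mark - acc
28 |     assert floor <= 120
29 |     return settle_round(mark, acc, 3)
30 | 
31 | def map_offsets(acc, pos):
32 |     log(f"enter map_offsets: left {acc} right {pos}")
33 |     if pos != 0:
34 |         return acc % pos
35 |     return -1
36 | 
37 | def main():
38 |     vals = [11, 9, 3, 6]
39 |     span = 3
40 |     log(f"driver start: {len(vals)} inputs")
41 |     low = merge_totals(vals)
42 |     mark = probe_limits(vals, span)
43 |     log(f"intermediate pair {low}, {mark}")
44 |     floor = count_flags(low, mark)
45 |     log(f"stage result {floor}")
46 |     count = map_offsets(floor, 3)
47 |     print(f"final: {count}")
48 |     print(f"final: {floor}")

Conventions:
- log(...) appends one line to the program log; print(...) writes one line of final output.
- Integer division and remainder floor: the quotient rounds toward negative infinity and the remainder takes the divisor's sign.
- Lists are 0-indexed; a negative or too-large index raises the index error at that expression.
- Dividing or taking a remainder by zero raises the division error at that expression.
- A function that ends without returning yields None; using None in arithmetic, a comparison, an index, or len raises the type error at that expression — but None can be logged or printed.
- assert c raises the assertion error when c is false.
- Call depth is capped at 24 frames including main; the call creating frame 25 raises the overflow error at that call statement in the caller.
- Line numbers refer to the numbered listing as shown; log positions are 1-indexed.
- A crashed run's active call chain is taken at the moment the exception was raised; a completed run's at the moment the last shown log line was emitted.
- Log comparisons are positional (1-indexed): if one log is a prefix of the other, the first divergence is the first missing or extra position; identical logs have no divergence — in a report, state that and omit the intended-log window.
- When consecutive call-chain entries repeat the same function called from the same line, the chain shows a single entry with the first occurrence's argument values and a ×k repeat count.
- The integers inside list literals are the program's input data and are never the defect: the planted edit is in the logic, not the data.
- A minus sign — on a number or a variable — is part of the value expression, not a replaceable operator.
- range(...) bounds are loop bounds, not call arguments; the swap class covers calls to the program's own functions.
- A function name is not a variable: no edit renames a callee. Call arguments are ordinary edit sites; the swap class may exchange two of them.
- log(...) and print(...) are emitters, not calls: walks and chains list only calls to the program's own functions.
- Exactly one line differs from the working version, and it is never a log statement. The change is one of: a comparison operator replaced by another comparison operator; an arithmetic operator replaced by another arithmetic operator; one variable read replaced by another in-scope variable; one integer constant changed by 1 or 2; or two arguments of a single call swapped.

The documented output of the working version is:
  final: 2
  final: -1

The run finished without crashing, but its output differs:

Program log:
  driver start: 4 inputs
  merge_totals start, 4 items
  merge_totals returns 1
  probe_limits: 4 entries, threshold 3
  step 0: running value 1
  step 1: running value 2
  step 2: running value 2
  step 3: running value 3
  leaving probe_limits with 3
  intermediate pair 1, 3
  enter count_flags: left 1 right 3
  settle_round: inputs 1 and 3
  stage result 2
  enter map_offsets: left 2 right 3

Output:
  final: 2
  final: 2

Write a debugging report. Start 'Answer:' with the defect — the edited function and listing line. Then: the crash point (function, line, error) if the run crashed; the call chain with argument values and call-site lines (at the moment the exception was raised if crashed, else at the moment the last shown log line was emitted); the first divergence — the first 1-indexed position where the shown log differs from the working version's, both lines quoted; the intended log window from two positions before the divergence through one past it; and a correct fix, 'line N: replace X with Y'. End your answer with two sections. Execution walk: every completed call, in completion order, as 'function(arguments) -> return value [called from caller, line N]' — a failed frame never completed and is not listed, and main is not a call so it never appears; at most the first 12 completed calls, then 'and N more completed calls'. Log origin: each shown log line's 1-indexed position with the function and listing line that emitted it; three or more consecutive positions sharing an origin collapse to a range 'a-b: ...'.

Answer: the defect is in count_flags at line 29.
Key observation: The log first diverges at position 12: the faulty run prints 'settle_round: inputs 1 and 3' where the working version prints 'settle_round: inputs 1 and -2'.
Call chain: main -> map_offsets(2, 3) (called at line 46).
First divergence: position 12 — shown 'settle_round: inputs 1 and 3', intended 'settle_round: inputs 1 and -2'.
Intended log window:
  10: intermediate pair 1, 3
  11: enter count_flags: left 1 right 3
  12: settle_round: inputs 1 and -2
  13: stage result -1
Execution walk:
  merge_totals([11, 9, 3, 6]) -> 1  [called from main, line 41]
  probe_limits([11, 9, 3, 6], 3) -> 3  [called from main, line 42]
  settle_round(1, 3, 3) -> 2  [called from count_flags, line 29]
  count_flags(1, 3) -> 2  [called from main, line 44]
  map_offsets(2, 3) -> 2  [called from main, line 46]
Log line origins:
  1: from main, line 40
  2: from merge_totals, line 2
  3: from merge_totals, line 7
  4: from probe_limits, line 11
  5-8: from probe_limits, line 16
  9: from probe_limits, line 17
  10: from main, line 43
  11: from count_flags, line 26
  12: from settle_round, line 21
  13: from main, line 45
  14: from map_offsets, line 32
A correct fix: line 29: replace `acc` with `floor`.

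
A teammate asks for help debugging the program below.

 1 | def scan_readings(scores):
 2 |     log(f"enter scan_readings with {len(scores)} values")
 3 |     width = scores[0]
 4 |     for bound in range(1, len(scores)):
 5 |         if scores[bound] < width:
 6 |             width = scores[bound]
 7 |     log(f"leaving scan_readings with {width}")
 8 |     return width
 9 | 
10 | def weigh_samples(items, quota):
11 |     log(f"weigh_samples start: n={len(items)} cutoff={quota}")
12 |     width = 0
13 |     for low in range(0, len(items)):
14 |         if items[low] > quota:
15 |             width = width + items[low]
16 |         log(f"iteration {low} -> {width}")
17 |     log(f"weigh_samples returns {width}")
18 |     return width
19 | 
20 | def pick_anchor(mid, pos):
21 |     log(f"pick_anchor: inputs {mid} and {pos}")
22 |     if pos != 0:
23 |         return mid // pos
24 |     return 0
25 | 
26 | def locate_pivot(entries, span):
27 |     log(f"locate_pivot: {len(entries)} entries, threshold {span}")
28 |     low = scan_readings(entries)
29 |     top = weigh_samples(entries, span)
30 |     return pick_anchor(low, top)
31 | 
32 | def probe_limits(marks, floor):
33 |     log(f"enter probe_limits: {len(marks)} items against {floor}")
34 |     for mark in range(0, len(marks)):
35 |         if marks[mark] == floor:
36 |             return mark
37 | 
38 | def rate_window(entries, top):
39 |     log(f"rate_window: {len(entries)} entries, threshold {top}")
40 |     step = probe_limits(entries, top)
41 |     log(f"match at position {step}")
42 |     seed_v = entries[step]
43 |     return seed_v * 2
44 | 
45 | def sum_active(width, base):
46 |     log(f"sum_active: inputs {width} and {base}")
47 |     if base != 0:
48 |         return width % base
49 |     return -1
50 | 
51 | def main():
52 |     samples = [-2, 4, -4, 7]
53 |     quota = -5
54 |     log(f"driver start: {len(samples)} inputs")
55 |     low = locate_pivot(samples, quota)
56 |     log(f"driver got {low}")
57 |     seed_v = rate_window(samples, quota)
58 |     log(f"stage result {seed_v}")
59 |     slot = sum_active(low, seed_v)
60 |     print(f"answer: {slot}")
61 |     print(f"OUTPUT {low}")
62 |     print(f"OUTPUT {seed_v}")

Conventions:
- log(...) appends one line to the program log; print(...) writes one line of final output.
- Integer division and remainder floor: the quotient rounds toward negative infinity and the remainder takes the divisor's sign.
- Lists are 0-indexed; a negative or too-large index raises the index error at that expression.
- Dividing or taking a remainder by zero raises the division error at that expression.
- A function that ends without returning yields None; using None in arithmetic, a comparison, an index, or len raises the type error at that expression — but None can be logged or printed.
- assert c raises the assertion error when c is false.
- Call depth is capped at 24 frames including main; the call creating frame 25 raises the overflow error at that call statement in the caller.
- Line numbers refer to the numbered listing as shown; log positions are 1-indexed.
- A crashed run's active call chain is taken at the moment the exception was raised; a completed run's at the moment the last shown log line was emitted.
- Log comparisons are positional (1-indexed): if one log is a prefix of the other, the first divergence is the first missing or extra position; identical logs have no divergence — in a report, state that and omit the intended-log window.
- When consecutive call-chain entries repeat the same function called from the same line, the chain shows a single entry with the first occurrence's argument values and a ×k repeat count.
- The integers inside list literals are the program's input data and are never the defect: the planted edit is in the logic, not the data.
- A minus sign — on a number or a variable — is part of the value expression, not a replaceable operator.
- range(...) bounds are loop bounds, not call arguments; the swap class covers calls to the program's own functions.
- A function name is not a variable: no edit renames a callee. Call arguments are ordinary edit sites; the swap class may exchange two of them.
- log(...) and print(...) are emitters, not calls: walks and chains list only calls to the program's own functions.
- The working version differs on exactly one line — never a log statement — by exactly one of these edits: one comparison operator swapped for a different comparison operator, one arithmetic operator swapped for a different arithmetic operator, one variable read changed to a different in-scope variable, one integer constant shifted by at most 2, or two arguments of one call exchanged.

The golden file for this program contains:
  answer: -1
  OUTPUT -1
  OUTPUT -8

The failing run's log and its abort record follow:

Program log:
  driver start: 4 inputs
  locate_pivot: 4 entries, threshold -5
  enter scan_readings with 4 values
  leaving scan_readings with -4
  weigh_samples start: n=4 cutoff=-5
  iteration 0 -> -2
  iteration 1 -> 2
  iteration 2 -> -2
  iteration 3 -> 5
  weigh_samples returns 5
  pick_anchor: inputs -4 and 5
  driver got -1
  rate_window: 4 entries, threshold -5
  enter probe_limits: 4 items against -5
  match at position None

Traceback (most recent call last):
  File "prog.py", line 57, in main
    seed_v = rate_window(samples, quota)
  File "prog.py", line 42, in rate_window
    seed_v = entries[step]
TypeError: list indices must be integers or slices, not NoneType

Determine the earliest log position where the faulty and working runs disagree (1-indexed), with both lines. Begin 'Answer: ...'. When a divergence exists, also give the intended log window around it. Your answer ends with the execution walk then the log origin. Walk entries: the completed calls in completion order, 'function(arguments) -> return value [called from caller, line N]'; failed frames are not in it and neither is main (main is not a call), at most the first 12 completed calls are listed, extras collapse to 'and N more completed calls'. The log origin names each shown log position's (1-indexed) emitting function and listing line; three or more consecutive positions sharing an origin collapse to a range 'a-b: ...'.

Answer: at position 2 the run shows 'locate_pivot: 4 entries, threshold -5' where the working version logs 'locate_pivot: 4 entries, threshold -4'.
Intended log window:
  1: driver start: 4 inputs
  2: locate_pivot: 4 entries, threshold -4
  3: enter scan_readings with 4 values
Execution walk:
  scan_readings([-2, 4, -4, 7]) -> -4  [called from locate_pivot, line 28]
  weigh_samples([-2, 4, -4, 7], -5) -> 5  [called from locate_pivot, line 29]
  pick_anchor(-4, 5) -> -1  [called from locate_pivot, line 30]
  locate_pivot([-2, 4, -4, 7], -5) -> -1  [called from main, line 55]
  probe_limits([-2, 4, -4, 7], -5) -> None  [called from rate_window, line 40]
Origin of each log line:
  1: emitted by main (line 54)
  2: emitted by locate_pivot (line 27)
  3: emitted by scan_readings (line 2)
  4: emitted by scan_readings (line 7)
  5: emitted by weigh_samples (line 11)
  6-9: emitted by weigh_samples (line 16)
  10: emitted by weigh_samples (line 17)
  11: emitted by pick_anchor (line 21)
  12: emitted by main (line 56)
  13: emitted by rate_window (line 39)
  14: emitted by probe_limits (line 33)
  15: emitted by rate_window (line 41)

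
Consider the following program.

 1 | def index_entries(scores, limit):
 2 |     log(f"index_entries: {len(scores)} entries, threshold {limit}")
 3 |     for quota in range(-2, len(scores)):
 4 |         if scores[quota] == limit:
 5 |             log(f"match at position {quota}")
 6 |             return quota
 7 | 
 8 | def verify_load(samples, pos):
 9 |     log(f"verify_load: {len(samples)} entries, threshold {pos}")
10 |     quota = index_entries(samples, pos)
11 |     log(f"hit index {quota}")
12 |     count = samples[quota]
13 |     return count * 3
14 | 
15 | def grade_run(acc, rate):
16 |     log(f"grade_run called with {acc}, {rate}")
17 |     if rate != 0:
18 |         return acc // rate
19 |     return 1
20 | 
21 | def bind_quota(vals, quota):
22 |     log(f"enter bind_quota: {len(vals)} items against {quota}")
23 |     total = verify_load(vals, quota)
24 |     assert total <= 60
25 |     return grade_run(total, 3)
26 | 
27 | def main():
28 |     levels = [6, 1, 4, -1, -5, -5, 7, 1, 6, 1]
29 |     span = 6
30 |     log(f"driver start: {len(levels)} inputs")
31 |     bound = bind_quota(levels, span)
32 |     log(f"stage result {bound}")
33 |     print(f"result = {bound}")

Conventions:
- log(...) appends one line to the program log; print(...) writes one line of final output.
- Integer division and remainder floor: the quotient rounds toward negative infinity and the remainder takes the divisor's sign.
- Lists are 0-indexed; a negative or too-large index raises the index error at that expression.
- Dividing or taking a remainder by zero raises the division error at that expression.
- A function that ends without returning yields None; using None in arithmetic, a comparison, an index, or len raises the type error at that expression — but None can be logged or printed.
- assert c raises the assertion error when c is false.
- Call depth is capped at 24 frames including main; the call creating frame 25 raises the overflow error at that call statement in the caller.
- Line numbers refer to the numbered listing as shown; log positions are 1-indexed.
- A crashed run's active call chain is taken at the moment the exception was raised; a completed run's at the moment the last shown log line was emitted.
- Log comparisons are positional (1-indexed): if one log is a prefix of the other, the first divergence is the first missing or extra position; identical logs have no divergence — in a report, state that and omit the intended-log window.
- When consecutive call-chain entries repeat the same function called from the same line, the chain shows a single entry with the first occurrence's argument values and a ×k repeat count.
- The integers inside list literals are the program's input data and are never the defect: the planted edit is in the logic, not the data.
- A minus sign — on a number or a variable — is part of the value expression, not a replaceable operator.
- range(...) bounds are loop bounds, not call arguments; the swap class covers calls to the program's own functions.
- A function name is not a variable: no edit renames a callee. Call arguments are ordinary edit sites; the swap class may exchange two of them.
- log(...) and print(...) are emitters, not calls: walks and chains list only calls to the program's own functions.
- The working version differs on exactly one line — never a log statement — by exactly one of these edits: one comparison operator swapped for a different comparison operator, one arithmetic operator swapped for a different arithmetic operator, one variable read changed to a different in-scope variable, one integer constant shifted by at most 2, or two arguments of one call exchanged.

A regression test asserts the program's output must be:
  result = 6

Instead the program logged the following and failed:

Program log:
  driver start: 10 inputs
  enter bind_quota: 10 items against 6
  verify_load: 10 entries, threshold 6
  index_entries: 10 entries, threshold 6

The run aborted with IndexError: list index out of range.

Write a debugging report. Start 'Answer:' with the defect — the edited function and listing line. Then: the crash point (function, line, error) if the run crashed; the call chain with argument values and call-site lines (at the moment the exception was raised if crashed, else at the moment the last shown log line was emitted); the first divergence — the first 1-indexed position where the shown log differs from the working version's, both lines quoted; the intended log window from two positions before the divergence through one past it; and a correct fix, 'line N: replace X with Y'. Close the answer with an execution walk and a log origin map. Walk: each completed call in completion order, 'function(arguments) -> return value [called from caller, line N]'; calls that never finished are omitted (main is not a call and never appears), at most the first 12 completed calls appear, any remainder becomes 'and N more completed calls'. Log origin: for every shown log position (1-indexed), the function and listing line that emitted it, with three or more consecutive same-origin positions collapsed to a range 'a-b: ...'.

Answer: the defect is in index_entries at line 3.
The tell: A complete run would log 'match at position 0' next, but this one stopped at 4 lines.
Crash: index_entries, line 4, IndexError.
Call chain: main -> bind_quota([6, 1, 4, -1, -5, -5, 7, 1, 6, 1], 6) (called at line 31) -> verify_load([6, 1, 4, -1, -5, -5, 7, 1, 6, 1], 6) (called at line 23) -> index_entries([6, 1, 4, -1, -5, -5, 7, 1, 6, 1], 6) (called at line 10).
First divergence: position 5 — the faulty run's log ends after 4 lines; the working version continues with 'match at position 0'.
Intended log window:
  3: verify_load: 10 entries, threshold 6
  4: index_entries: 10 entries, threshold 6
  5: match at position 0
  6: hit index 0
Execution walk:
  (no call completed)
Origin of each log line:
  1: from main, line 30
  2: from bind_quota, line 22
  3: from verify_load, line 9
  4: from index_entries, line 2
A correct fix: line 3: replace `-2` with `0`.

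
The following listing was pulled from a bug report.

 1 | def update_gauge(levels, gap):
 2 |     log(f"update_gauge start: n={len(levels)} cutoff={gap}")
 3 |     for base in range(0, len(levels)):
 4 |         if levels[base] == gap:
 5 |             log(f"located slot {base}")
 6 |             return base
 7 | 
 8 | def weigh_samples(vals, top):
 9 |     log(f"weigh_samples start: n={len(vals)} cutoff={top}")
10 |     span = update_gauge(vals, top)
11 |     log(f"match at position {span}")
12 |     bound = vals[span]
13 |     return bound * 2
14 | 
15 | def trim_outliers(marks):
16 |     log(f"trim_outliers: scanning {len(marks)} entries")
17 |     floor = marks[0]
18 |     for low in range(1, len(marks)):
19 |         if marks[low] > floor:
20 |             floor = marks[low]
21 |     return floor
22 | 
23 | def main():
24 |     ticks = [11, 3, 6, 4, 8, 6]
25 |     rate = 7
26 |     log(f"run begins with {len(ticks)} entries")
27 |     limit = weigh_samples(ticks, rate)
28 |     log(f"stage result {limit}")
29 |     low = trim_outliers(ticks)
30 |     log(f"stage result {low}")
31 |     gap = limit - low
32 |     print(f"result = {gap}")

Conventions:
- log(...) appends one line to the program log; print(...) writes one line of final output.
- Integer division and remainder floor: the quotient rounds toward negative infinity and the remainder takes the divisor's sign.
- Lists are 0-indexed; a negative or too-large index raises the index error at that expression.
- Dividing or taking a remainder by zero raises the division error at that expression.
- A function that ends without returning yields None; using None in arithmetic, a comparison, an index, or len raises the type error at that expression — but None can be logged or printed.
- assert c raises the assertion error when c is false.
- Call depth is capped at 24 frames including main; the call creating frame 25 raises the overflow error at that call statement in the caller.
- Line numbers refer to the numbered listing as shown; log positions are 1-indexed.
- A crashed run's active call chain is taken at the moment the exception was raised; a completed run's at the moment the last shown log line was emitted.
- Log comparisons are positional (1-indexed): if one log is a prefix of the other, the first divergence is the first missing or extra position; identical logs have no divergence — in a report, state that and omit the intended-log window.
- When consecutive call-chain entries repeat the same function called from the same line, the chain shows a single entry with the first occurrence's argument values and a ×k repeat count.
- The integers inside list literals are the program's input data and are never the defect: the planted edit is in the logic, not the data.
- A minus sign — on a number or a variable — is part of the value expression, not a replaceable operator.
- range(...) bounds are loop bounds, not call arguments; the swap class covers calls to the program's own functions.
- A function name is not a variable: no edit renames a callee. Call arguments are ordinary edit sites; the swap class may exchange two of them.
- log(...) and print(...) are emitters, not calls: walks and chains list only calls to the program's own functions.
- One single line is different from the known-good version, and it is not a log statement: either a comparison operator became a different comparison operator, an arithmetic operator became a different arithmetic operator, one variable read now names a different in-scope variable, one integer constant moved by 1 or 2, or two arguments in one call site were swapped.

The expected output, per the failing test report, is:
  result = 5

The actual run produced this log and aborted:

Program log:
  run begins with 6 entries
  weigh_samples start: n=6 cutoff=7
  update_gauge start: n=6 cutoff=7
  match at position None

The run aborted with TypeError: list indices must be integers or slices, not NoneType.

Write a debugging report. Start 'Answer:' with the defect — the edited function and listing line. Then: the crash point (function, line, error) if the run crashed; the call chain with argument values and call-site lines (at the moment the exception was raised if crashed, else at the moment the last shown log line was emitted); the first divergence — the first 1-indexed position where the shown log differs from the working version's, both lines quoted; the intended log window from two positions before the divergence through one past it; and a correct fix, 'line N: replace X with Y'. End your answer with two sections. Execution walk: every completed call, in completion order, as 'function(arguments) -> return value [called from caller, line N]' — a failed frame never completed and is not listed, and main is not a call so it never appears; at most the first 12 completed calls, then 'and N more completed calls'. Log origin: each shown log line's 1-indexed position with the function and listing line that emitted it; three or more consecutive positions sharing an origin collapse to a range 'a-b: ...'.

Answer: the defect is in main at line 25.
Core observation: Everything matches until log position 2, which reads 'weigh_samples start: n=6 cutoff=7' in place of 'weigh_samples start: n=6 cutoff=8'.
Crash: weigh_samples, line 12, TypeError.
Call chain: main -> weigh_samples([11, 3, 6, 4, 8, 6], 7) (called at line 27).
First divergence: position 2; shown 'weigh_samples start: n=6 cutoff=7' vs intended 'weigh_samples start: n=6 cutoff=8'.
Intended log window:
  1: run begins with 6 entries
  2: weigh_samples start: n=6 cutoff=8
  3: update_gauge start: n=6 cutoff=8
Execution walk:
  update_gauge([11, 3, 6, 4, 8, 6], 7) -> None  [called from weigh_samples, line 10]
Log origins:
  1: logged in main at line 26
  2: logged in weigh_samples at line 9
  3: logged in update_gauge at line 2
  4: logged in weigh_samples at line 11
A correct fix: line 25: replace `7` with `8`.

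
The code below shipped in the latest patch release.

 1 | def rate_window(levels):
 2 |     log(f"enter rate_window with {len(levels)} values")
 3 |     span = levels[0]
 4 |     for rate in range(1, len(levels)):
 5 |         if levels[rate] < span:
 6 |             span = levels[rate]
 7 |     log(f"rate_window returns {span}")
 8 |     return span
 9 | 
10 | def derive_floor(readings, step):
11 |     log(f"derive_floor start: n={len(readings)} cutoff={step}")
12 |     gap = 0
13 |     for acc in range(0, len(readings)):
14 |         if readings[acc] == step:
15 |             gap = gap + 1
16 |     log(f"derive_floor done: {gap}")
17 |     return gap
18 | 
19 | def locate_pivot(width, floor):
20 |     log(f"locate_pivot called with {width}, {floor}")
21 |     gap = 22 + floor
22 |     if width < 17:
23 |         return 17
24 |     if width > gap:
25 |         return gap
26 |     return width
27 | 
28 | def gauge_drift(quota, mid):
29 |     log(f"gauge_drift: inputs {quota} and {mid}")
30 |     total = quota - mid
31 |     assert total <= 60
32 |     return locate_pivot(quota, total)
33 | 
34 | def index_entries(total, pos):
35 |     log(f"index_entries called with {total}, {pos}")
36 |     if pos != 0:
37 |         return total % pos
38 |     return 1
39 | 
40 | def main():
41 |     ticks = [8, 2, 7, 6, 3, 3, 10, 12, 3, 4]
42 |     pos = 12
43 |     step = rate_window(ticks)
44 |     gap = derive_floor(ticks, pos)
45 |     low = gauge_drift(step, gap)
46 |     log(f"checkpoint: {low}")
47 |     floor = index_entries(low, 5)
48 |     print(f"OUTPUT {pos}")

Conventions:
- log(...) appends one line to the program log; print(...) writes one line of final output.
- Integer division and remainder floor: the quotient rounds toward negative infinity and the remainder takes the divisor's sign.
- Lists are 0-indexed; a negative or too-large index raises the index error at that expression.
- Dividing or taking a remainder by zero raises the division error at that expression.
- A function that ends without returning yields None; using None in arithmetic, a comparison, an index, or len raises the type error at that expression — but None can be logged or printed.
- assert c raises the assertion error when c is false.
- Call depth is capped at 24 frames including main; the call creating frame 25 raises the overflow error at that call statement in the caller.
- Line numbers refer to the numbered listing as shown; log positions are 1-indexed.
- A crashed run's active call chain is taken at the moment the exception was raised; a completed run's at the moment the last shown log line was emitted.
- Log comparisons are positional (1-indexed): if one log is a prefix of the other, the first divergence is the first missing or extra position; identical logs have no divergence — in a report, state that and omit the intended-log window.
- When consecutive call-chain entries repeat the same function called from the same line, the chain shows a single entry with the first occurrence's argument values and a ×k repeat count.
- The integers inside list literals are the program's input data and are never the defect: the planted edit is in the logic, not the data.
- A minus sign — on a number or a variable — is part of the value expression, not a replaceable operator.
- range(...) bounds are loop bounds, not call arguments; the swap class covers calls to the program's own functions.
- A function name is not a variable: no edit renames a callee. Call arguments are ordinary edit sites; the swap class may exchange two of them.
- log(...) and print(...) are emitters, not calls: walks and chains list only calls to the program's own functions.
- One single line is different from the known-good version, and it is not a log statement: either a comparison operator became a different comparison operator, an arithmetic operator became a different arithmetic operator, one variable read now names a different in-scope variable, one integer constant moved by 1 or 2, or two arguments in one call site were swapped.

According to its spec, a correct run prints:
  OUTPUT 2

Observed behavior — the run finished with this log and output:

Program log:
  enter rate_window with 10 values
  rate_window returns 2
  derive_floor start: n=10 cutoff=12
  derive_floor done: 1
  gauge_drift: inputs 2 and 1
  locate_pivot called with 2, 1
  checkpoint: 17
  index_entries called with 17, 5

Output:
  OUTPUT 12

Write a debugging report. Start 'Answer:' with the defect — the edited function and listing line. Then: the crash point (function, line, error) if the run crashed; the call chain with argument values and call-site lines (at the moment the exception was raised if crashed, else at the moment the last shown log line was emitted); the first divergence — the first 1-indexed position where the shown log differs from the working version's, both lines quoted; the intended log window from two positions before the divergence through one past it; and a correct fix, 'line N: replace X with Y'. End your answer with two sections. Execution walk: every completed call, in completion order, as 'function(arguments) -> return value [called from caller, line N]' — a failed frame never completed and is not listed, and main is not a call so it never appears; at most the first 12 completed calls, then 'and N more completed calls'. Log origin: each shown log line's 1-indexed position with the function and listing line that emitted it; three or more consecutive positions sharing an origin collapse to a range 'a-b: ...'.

Answer: the defect is in main at line 48.
The tell: The two runs log identically and part ways only at the printed values.
Call chain: main -> index_entries(17, 5) (called at line 47).
First divergence: there is none — every log position agrees.
Execution walk:
  rate_window([8, 2, 7, 6, 3, 3, 10, 12, 3, 4]) -> 2  [called from main, line 43]
  derive_floor([8, 2, 7, 6, 3, 3, 10, 12, 3, 4], 12) -> 1  [called from main, line 44]
  locate_pivot(2, 1) -> 17  [called from gauge_drift, line 32]
  gauge_drift(2, 1) -> 17  [called from main, line 45]
  index_entries(17, 5) -> 2  [called from main, line 47]
Log origins:
  1: from rate_window, line 2
  2: from rate_window, line 7
  3: from derive_floor, line 11
  4: from derive_floor, line 16
  5: from gauge_drift, line 29
  6: from locate_pivot, line 20
  7: from main, line 46
  8: from index_entries, line 35
A correct fix: line 48: replace `pos` with `floor`.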